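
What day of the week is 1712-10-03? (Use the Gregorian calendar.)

Monday

Doomsday rule: the anchor day for the 1700s is Sunday. For year 12: 12÷12 = 1 r 0, and 0÷4 = 0, so 1+0+0 = 1.
Sunday + 1 ≡ Monday — that's 1712's doomsday.
In October the doomsday date is Oct 10.
Oct 3 is 7 days before Oct 10; 7 mod 7 = 0, so Monday − 0 = Monday.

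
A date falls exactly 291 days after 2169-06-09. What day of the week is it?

First find the weekday of Jun 9, 2169. Doomsday rule: the anchor day for the 2100s is Sunday. For year 69: 69÷12 = 5 r 9, and 9÷4 = 2, so 5+9+2 = 16.
Sunday + 16 ≡ Tuesday — that's 2169's doomsday.
In June the doomsday date is Jun 6.
Jun 9 is 3 days after Jun 6; 3 mod 7 = 3, so Tuesday + 3 = Friday.
291 mod 7 = 4, so 291 days after a Friday is Friday + 4 = Tuesday.

Tuesday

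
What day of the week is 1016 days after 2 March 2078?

Thursday

First find the weekday of Mar 2, 2078. Doomsday rule: the anchor day for the 2000s is Tuesday. For year 78: 78÷12 = 6 r 6, and 6÷4 = 1, so 6+6+1 = 13.
Tuesday + 13 ≡ Monday — that's 2078's doomsday.
In March the doomsday date is Mar 14.
Mar 2 is 12 days before Mar 14; 12 mod 7 = 5, so Monday − 5 = Wednesday.
1016 mod 7 = 1, so 1016 days after a Wednesday is Wednesday + 1 = Thursday.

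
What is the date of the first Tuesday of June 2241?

June 1, 2241

June 1, 2241 is a Tuesday.
The first Tuesday is therefore June 1 (same day).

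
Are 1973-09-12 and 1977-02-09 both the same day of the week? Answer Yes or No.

Yes

From Sep 12, 1973 to Feb 9, 1977 is 1246 days.
1246 mod 7 = 0, so they are the same weekday.
(Sep 12, 1973 is a Wednesday; Feb 9, 1977 is a Wednesday.)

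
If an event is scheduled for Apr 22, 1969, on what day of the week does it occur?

Tuesday

January 1, 1969 is a Wednesday.
Jan 1, 1969 → Feb 1, 1969: 31 days (January has 31).
Feb 1, 1969 → Mar 1, 1969: 28 days (February has 28).
Mar 1, 1969 → Apr 1, 1969: 31 days (March has 31).
Apr 1, 1969 → Apr 22, 1969: 21 days.
Total: 111 days.
111 mod 7 = 6, so Wednesday + 6 = Tuesday.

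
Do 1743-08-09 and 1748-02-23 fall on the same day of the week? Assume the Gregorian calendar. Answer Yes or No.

Yes

From Aug 9, 1743 to Feb 23, 1748 is 1659 days.
1659 mod 7 = 0, so they are the same weekday.
(Aug 9, 1743 is a Friday; Feb 23, 1748 is a Friday.)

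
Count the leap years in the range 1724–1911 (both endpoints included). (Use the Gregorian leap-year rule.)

45

Multiples of 4 in [1724,1911]: 47.
Of those, multiples of 100: 2 (not leap unless ÷400).
Multiples of 400: 0.
Leap years = 47 − 2 + 0 = 45.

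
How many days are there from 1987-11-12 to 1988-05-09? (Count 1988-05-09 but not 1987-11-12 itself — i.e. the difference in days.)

Nov 12, 1987 → Dec 12, 1987: 30 days (November has 30).
Dec 12, 1987 → Jan 12, 1988: 31 days (December has 31).
Jan 12, 1988 → Feb 12, 1988: 31 days (January has 31).
Feb 12, 1988 → Mar 12, 1988: 29 days (February has 29).
Mar 12, 1988 → Apr 12, 1988: 31 days (March has 31).
Apr 12, 1988 → May 9, 1988: 27 days.
Total: 179 days.

179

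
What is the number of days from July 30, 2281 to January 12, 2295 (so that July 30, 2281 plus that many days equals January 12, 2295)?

Jul 30, 2281 → Jul 30, 2282: 365 days.
Jul 30, 2282 → Jul 30, 2283: 365 days.
Jul 30, 2283 → Jul 30, 2284: 366 days (Feb 29, 2284 is in that span).
Jul 30, 2284 → Jul 30, 2285: 365 days.
Jul 30, 2285 → Jul 30, 2286: 365 days.
Jul 30, 2286 → Jul 30, 2287: 365 days.
Jul 30, 2287 → Jul 30, 2288: 366 days (Feb 29, 2288 is in that span).
Jul 30, 2288 → Jul 30, 2289: 365 days.
Jul 30, 2289 → Jul 30, 2290: 365 days.
Jul 30, 2290 → Jul 30, 2291: 365 days.
Jul 30, 2291 → Jul 30, 2292: 366 days (Feb 29, 2292 is in that span).
Jul 30, 2292 → Jul 30, 2293: 365 days.
Jul 30, 2293 → Jul 30, 2294: 365 days.
Jul 30, 2294 → Aug 30, 2294: 31 days (July has 31).
Aug 30, 2294 → Sep 30, 2294: 31 days (August has 31).
Sep 30, 2294 → Oct 30, 2294: 30 days (September has 30).
Oct 30, 2294 → Nov 30, 2294: 31 days (October has 31).
Nov 30, 2294 → Dec 30, 2294: 30 days (November has 30).
Dec 30, 2294 → Jan 12, 2295: 13 days.
Total: 4914 days.

4914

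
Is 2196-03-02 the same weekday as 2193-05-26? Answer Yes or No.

From May 26, 2193 to Mar 2, 2196 is 1011 days.
1011 mod 7 = 3, so they are different weekdays.
(May 26, 2193 is a Sunday; Mar 2, 2196 is a Wednesday.)

No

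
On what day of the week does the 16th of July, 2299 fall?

Sunday

Doomsday rule: the anchor day for the 2200s is Friday. For year 99: 99÷12 = 8 r 3, and 3÷4 = 0, so 8+3+0 = 11.
Friday + 11 ≡ Tuesday — that's 2299's doomsday.
In July the doomsday date is Jul 11.
Jul 16 is 5 days after Jul 11; 5 mod 7 = 5, so Tuesday + 5 = Sunday.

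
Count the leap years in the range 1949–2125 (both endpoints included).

43

Multiples of 4 in [1949,2125]: 44.
Of those, multiples of 100: 2 (not leap unless ÷400).
Multiples of 400: 1.
Leap years = 44 − 2 + 1 = 43.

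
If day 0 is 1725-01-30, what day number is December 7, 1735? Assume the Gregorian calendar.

Jan 30, 1725 → Jan 30, 1726: 365 days.
Jan 30, 1726 → Jan 30, 1727: 365 days.
Jan 30, 1727 → Jan 30, 1728: 365 days.
Jan 30, 1728 → Jan 30, 1729: 366 days (Feb 29, 1728 is in that span).
Jan 30, 1729 → Jan 30, 1730: 365 days.
Jan 30, 1730 → Jan 30, 1731: 365 days.
Jan 30, 1731 → Jan 30, 1732: 365 days.
Jan 30, 1732 → Jan 30, 1733: 366 days (Feb 29, 1732 is in that span).
Jan 30, 1733 → Jan 30, 1734: 365 days.
Jan 30, 1734 → Jan 30, 1735: 365 days.
Jan 30, 1735 → Feb 28, 1735: 29 days (January has 31).
Feb 28, 1735 → Mar 28, 1735: 28 days (February has 28).
Mar 28, 1735 → Apr 28, 1735: 31 days (March has 31).
Apr 28, 1735 → May 28, 1735: 30 days (April has 30).
May 28, 1735 → Jun 28, 1735: 31 days (May has 31).
Jun 28, 1735 → Jul 28, 1735: 30 days (June has 30).
Jul 28, 1735 → Aug 28, 1735: 31 days (July has 31).
Aug 28, 1735 → Sep 28, 1735: 31 days (August has 31).
Sep 28, 1735 → Oct 28, 1735: 30 days (September has 30).
Oct 28, 1735 → Nov 28, 1735: 31 days (October has 31).
Nov 28, 1735 → Dec 7, 1735: 9 days.
Total: 3963 days.

3963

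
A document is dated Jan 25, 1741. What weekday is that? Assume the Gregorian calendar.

Doomsday rule: the anchor day for the 1700s is Sunday. For year 41: 41÷12 = 3 r 5, and 5÷4 = 1, so 3+5+1 = 9.
Sunday + 9 ≡ Tuesday — that's 1741's doomsday.
In January the doomsday date is Jan 3 (1741 is not a leap year).
Jan 25 is 22 days after Jan 3; 22 mod 7 = 1, so Tuesday + 1 = Wednesday.

Wednesday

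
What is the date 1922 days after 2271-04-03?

July 7, 2276

+366 (one year; includes Feb 29, 2272) → Apr 3, 2272 (1556 left).
+365 (one year) → Apr 3, 2273 (1191 left).
+365 (one year) → Apr 3, 2274 (826 left).
+365 (one year) → Apr 3, 2275 (461 left).
+366 (one year; includes Feb 29, 2276) → Apr 3, 2276 (95 left).
Apr has 30 days: +28 → May 1, 2276 (67 left).
May has 31 days: +31 → Jun 1, 2276 (36 left).
Jun has 30 days: +30 → Jul 1, 2276 (6 left).
+6 → Jul 7, 2276.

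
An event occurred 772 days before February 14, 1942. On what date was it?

January 4, 1940

−365 (one year) → Feb 14, 1941 (407 left).
−366 (one year; includes Feb 29, 1940) → Feb 14, 1940 (41 left).
−14 → Jan 31, 1940 (end of Jan, 31 days; 27 left).
−27 → Jan 4, 1940.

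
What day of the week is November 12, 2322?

Doomsday rule: the anchor day for the 2300s is Wednesday. For year 22: 22÷12 = 1 r 10, and 10÷4 = 2, so 1+10+2 = 13.
Wednesday + 13 ≡ Tuesday — that's 2322's doomsday.
In November the doomsday date is Nov 7.
Nov 12 is 5 days after Nov 7; 5 mod 7 = 5, so Tuesday + 5 = Sunday.

Sunday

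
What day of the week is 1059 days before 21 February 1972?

Feb 21, 1972 is a Monday.
1059 mod 7 = 2, so 1059 days before a Monday is Monday − 2 = Saturday.

Saturday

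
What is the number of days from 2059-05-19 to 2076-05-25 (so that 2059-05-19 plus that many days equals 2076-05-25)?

May 19, 2059 → May 19, 2060: 366 days (Feb 29, 2060 is in that span).
May 19, 2060 → May 19, 2061: 365 days.
May 19, 2061 → May 19, 2062: 365 days.
May 19, 2062 → May 19, 2063: 365 days.
May 19, 2063 → May 19, 2064: 366 days (Feb 29, 2064 is in that span).
May 19, 2064 → May 19, 2065: 365 days.
May 19, 2065 → May 19, 2066: 365 days.
May 19, 2066 → May 19, 2067: 365 days.
May 19, 2067 → May 19, 2068: 366 days (Feb 29, 2068 is in that span).
May 19, 2068 → May 19, 2069: 365 days.
May 19, 2069 → May 19, 2070: 365 days.
May 19, 2070 → May 19, 2071: 365 days.
May 19, 2071 → May 19, 2072: 366 days (Feb 29, 2072 is in that span).
May 19, 2072 → May 19, 2073: 365 days.
May 19, 2073 → May 19, 2074: 365 days.
May 19, 2074 → May 19, 2075: 365 days.
May 19, 2075 → Jun 19, 2075: 31 days (May has 31).
Jun 19, 2075 → Jul 19, 2075: 30 days (June has 30).
Jul 19, 2075 → Aug 19, 2075: 31 days (July has 31).
Aug 19, 2075 → Sep 19, 2075: 31 days (August has 31).
Sep 19, 2075 → Oct 19, 2075: 30 days (September has 30).
Oct 19, 2075 → Nov 19, 2075: 31 days (October has 31).
Nov 19, 2075 → Dec 19, 2075: 30 days (November has 30).
Dec 19, 2075 → Jan 19, 2076: 31 days (December has 31).
Jan 19, 2076 → Feb 19, 2076: 31 days (January has 31).
Feb 19, 2076 → Mar 19, 2076: 29 days (February has 29).
Mar 19, 2076 → Apr 19, 2076: 31 days (March has 31).
Apr 19, 2076 → May 19, 2076: 30 days (April has 30).
May 19, 2076 → May 25, 2076: 6 days.
Total: 6216 days.

6216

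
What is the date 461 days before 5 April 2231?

−365 (one year) → Apr 5, 2230 (96 left).
−5 → Mar 31, 2230 (end of Mar, 31 days; 91 left).
−31 → Feb 28, 2230 (end of Feb, 28 days; 60 left).
−28 → Jan 31, 2230 (end of Jan, 31 days; 32 left).
−31 → Dec 31, 2229 (end of Dec, 31 days; 1 left).
−1 → Dec 30, 2229.

December 30, 2229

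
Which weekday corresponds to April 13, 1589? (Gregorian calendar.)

Doomsday rule: the anchor day for the 1500s is Wednesday. For year 89: 89÷12 = 7 r 5, and 5÷4 = 1, so 7+5+1 = 13.
Wednesday + 13 ≡ Tuesday — that's 1589's doomsday.
In April the doomsday date is Apr 4.
Apr 13 is 9 days after Apr 4; 9 mod 7 = 2, so Tuesday + 2 = Thursday.

Thursday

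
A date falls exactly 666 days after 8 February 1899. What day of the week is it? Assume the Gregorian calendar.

Thursday

First find the weekday of Feb 8, 1899. Doomsday rule: the anchor day for the 1800s is Friday. For year 99: 99÷12 = 8 r 3, and 3÷4 = 0, so 8+3+0 = 11.
Friday + 11 ≡ Tuesday — that's 1899's doomsday.
In February the doomsday date is Feb 28 (1899 is not a leap year).
Feb 8 is 20 days before Feb 28; 20 mod 7 = 6, so Tuesday − 6 = Wednesday.
666 mod 7 = 1, so 666 days after a Wednesday is Wednesday + 1 = Thursday.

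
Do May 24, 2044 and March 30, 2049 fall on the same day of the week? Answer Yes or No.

Yes

From May 24, 2044 to Mar 30, 2049 is 1771 days.
1771 mod 7 = 0, so they are the same weekday.
(May 24, 2044 is a Tuesday; Mar 30, 2049 is a Tuesday.)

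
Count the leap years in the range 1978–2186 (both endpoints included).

51

Multiples of 4 in [1978,2186]: 52.
Of those, multiples of 100: 2 (not leap unless ÷400).
Multiples of 400: 1.
Leap years = 52 − 2 + 1 = 51.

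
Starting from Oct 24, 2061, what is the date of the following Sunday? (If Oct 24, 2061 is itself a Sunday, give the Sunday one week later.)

October 30, 2061

Oct 24, 2061 is a Monday.
From Monday to the next Sunday is 6 days.
Oct 24, 2061 + 6 = Oct 30, 2061.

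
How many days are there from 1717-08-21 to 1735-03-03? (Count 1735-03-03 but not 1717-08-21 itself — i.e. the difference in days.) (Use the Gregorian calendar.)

6403

Aug 21, 1717 → Aug 21, 1718: 365 days.
Aug 21, 1718 → Aug 21, 1719: 365 days.
Aug 21, 1719 → Aug 21, 1720: 366 days (Feb 29, 1720 is in that span).
Aug 21, 1720 → Aug 21, 1721: 365 days.
Aug 21, 1721 → Aug 21, 1722: 365 days.
Aug 21, 1722 → Aug 21, 1723: 365 days.
Aug 21, 1723 → Aug 21, 1724: 366 days (Feb 29, 1724 is in that span).
Aug 21, 1724 → Aug 21, 1725: 365 days.
Aug 21, 1725 → Aug 21, 1726: 365 days.
Aug 21, 1726 → Aug 21, 1727: 365 days.
Aug 21, 1727 → Aug 21, 1728: 366 days (Feb 29, 1728 is in that span).
Aug 21, 1728 → Aug 21, 1729: 365 days.
Aug 21, 1729 → Aug 21, 1730: 365 days.
Aug 21, 1730 → Aug 21, 1731: 365 days.
Aug 21, 1731 → Aug 21, 1732: 366 days (Feb 29, 1732 is in that span).
Aug 21, 1732 → Aug 21, 1733: 365 days.
Aug 21, 1733 → Aug 21, 1734: 365 days.
Aug 21, 1734 → Sep 21, 1734: 31 days (August has 31).
Sep 21, 1734 → Oct 21, 1734: 30 days (September has 30).
Oct 21, 1734 → Nov 21, 1734: 31 days (October has 31).
Nov 21, 1734 → Dec 21, 1734: 30 days (November has 30).
Dec 21, 1734 → Jan 21, 1735: 31 days (December has 31).
Jan 21, 1735 → Feb 21, 1735: 31 days (January has 31).
Feb 21, 1735 → Mar 3, 1735: 10 days.
Total: 6403 days.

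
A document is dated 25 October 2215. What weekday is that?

Doomsday rule: the anchor day for the 2200s is Friday. For year 15: 15÷12 = 1 r 3, and 3÷4 = 0, so 1+3+0 = 4.
Friday + 4 ≡ Tuesday — that's 2215's doomsday.
In October the doomsday date is Oct 10.
Oct 25 is 15 days after Oct 10; 15 mod 7 = 1, so Tuesday + 1 = Wednesday.

Wednesday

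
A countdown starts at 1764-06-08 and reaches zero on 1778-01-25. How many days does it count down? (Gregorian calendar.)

4979

Jun 8, 1764 → Jun 8, 1765: 365 days.
Jun 8, 1765 → Jun 8, 1766: 365 days.
Jun 8, 1766 → Jun 8, 1767: 365 days.
Jun 8, 1767 → Jun 8, 1768: 366 days (Feb 29, 1768 is in that span).
Jun 8, 1768 → Jun 8, 1769: 365 days.
Jun 8, 1769 → Jun 8, 1770: 365 days.
Jun 8, 1770 → Jun 8, 1771: 365 days.
Jun 8, 1771 → Jun 8, 1772: 366 days (Feb 29, 1772 is in that span).
Jun 8, 1772 → Jun 8, 1773: 365 days.
Jun 8, 1773 → Jun 8, 1774: 365 days.
Jun 8, 1774 → Jun 8, 1775: 365 days.
Jun 8, 1775 → Jun 8, 1776: 366 days (Feb 29, 1776 is in that span).
Jun 8, 1776 → Jun 8, 1777: 365 days.
Jun 8, 1777 → Jul 8, 1777: 30 days (June has 30).
Jul 8, 1777 → Aug 8, 1777: 31 days (July has 31).
Aug 8, 1777 → Sep 8, 1777: 31 days (August has 31).
Sep 8, 1777 → Oct 8, 1777: 30 days (September has 30).
Oct 8, 1777 → Nov 8, 1777: 31 days (October has 31).
Nov 8, 1777 → Dec 8, 1777: 30 days (November has 30).
Dec 8, 1777 → Jan 8, 1778: 31 days (December has 31).
Jan 8, 1778 → Jan 25, 1778: 17 days.
Total: 4979 days.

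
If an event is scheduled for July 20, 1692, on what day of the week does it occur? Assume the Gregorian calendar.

Doomsday rule: the anchor day for the 1600s is Tuesday. For year 92: 92÷12 = 7 r 8, and 8÷4 = 2, so 7+8+2 = 17.
Tuesday + 17 ≡ Friday — that's 1692's doomsday.
In July the doomsday date is Jul 11.
Jul 20 is 9 days after Jul 11; 9 mod 7 = 2, so Friday + 2 = Sunday.

Sunday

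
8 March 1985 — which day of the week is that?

Friday

Doomsday rule: the anchor day for the 1900s is Wednesday. For year 85: 85÷12 = 7 r 1, and 1÷4 = 0, so 7+1+0 = 8.
Wednesday + 8 ≡ Thursday — that's 1985's doomsday.
In March the doomsday date is Mar 14.
Mar 8 is 6 days before Mar 14; 6 mod 7 = 6, so Thursday − 6 = Friday.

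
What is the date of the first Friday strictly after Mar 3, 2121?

Mar 3, 2121 is a Monday.
From Monday to the next Friday is 4 days.
Mar 3, 2121 + 4 = Mar 7, 2121.

March 7, 2121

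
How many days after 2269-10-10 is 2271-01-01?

448

Oct 10, 2269 → Oct 10, 2270: 365 days.
Oct 10, 2270 → Nov 10, 2270: 31 days (October has 31).
Nov 10, 2270 → Dec 10, 2270: 30 days (November has 30).
Dec 10, 2270 → Jan 1, 2271: 22 days.
Total: 448 days.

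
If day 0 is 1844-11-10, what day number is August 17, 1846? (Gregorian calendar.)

Nov 10, 1844 → Nov 10, 1845: 365 days.
Nov 10, 1845 → Dec 10, 1845: 30 days (November has 30).
Dec 10, 1845 → Jan 10, 1846: 31 days (December has 31).
Jan 10, 1846 → Feb 10, 1846: 31 days (January has 31).
Feb 10, 1846 → Mar 10, 1846: 28 days (February has 28).
Mar 10, 1846 → Apr 10, 1846: 31 days (March has 31).
Apr 10, 1846 → May 10, 1846: 30 days (April has 30).
May 10, 1846 → Jun 10, 1846: 31 days (May has 31).
Jun 10, 1846 → Jul 10, 1846: 30 days (June has 30).
Jul 10, 1846 → Aug 10, 1846: 31 days (July has 31).
Aug 10, 1846 → Aug 17, 1846: 7 days.
Total: 645 days.

645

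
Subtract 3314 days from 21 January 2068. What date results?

December 25, 2058

−365 (one year) → Jan 21, 2067 (2949 left).
−365 (one year) → Jan 21, 2066 (2584 left).
−365 (one year) → Jan 21, 2065 (2219 left).
−366 (one year; includes Feb 29, 2064) → Jan 21, 2064 (1853 left).
−365 (one year) → Jan 21, 2063 (1488 left).
−365 (one year) → Jan 21, 2062 (1123 left).
−365 (one year) → Jan 21, 2061 (758 left).
−366 (one year; includes Feb 29, 2060) → Jan 21, 2060 (392 left).
−21 → Dec 31, 2059 (end of Dec, 31 days; 371 left).
−31 → Nov 30, 2059 (end of Nov, 30 days; 340 left).
−30 → Oct 31, 2059 (end of Oct, 31 days; 310 left).
−31 → Sep 30, 2059 (end of Sep, 30 days; 279 left).
−30 → Aug 31, 2059 (end of Aug, 31 days; 249 left).
−31 → Jul 31, 2059 (end of Jul, 31 days; 218 left).
−31 → Jun 30, 2059 (end of Jun, 30 days; 187 left).
−30 → May 31, 2059 (end of May, 31 days; 157 left).
−31 → Apr 30, 2059 (end of Apr, 30 days; 126 left).
−30 → Mar 31, 2059 (end of Mar, 31 days; 96 left).
−31 → Feb 28, 2059 (end of Feb, 28 days; 65 left).
−28 → Jan 31, 2059 (end of Jan, 31 days; 37 left).
−31 → Dec 31, 2058 (end of Dec, 31 days; 6 left).
−6 → Dec 25, 2058.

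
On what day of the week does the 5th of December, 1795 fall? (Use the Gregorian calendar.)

Saturday

Doomsday rule: the anchor day for the 1700s is Sunday. For year 95: 95÷12 = 7 r 11, and 11÷4 = 2, so 7+11+2 = 20.
Sunday + 20 ≡ Saturday — that's 1795's doomsday.
In December the doomsday date is Dec 12.
Dec 5 is 7 days before Dec 12; 7 mod 7 = 0, so Saturday − 0 = Saturday.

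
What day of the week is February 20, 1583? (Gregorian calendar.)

Doomsday rule: the anchor day for the 1500s is Wednesday. For year 83: 83÷12 = 6 r 11, and 11÷4 = 2, so 6+11+2 = 19.
Wednesday + 19 ≡ Monday — that's 1583's doomsday.
In February the doomsday date is Feb 28 (1583 is not a leap year).
Feb 20 is 8 days before Feb 28; 8 mod 7 = 1, so Monday − 1 = Sunday.

Sunday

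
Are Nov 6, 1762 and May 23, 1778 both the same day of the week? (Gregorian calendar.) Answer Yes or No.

Yes

From Nov 6, 1762 to May 23, 1778 is 5677 days.
5677 mod 7 = 0, so they are the same weekday.
(Nov 6, 1762 is a Saturday; May 23, 1778 is a Saturday.)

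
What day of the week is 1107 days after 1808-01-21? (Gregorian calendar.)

First find the weekday of Jan 21, 1808. Doomsday rule: the anchor day for the 1800s is Friday. For year 08: 8÷12 = 0 r 8, and 8÷4 = 2, so 0+8+2 = 10.
Friday + 10 ≡ Monday — that's 1808's doomsday.
In January the doomsday date is Jan 4 (1808 is a leap year (divisible by 4)).
Jan 21 is 17 days after Jan 4; 17 mod 7 = 3, so Monday + 3 = Thursday.
1107 mod 7 = 1, so 1107 days after a Thursday is Thursday + 1 = Friday.

Friday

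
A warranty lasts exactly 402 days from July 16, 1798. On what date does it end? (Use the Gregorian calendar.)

August 22, 1799

+365 (one year) → Jul 16, 1799 (37 left).
Jul has 31 days: +16 → Aug 1, 1799 (21 left).
+21 → Aug 22, 1799.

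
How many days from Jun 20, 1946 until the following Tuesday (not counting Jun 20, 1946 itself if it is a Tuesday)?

Jun 20, 1946 is a Thursday.
From Thursday to the next Tuesday is 5 days.

5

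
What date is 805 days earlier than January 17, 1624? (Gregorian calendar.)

November 3, 1621

−365 (one year) → Jan 17, 1623 (440 left).
−365 (one year) → Jan 17, 1622 (75 left).
−17 → Dec 31, 1621 (end of Dec, 31 days; 58 left).
−31 → Nov 30, 1621 (end of Nov, 30 days; 27 left).
−27 → Nov 3, 1621.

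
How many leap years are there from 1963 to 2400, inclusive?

107

Multiples of 4 in [1963,2400]: 110.
Of those, multiples of 100: 5 (not leap unless ÷400).
Multiples of 400: 2.
Leap years = 110 − 5 + 2 = 107.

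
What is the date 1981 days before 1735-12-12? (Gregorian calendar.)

−365 (one year) → Dec 12, 1734 (1616 left).
−365 (one year) → Dec 12, 1733 (1251 left).
−365 (one year) → Dec 12, 1732 (886 left).
−366 (one year; includes Feb 29, 1732) → Dec 12, 1731 (520 left).
−365 (one year) → Dec 12, 1730 (155 left).
−12 → Nov 30, 1730 (end of Nov, 30 days; 143 left).
−30 → Oct 31, 1730 (end of Oct, 31 days; 113 left).
−31 → Sep 30, 1730 (end of Sep, 30 days; 82 left).
−30 → Aug 31, 1730 (end of Aug, 31 days; 52 left).
−31 → Jul 31, 1730 (end of Jul, 31 days; 21 left).
−21 → Jul 10, 1730.

July 10, 1730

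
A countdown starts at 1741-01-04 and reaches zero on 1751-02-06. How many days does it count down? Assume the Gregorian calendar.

Jan 4, 1741 → Jan 4, 1742: 365 days.
Jan 4, 1742 → Jan 4, 1743: 365 days.
Jan 4, 1743 → Jan 4, 1744: 365 days.
Jan 4, 1744 → Jan 4, 1745: 366 days (Feb 29, 1744 is in that span).
Jan 4, 1745 → Jan 4, 1746: 365 days.
Jan 4, 1746 → Jan 4, 1747: 365 days.
Jan 4, 1747 → Jan 4, 1748: 365 days.
Jan 4, 1748 → Jan 4, 1749: 366 days (Feb 29, 1748 is in that span).
Jan 4, 1749 → Jan 4, 1750: 365 days.
Jan 4, 1750 → Feb 4, 1750: 31 days (January has 31).
Feb 4, 1750 → Mar 4, 1750: 28 days (February has 28).
Mar 4, 1750 → Apr 4, 1750: 31 days (March has 31).
Apr 4, 1750 → May 4, 1750: 30 days (April has 30).
May 4, 1750 → Jun 4, 1750: 31 days (May has 31).
Jun 4, 1750 → Jul 4, 1750: 30 days (June has 30).
Jul 4, 1750 → Aug 4, 1750: 31 days (July has 31).
Aug 4, 1750 → Sep 4, 1750: 31 days (August has 31).
Sep 4, 1750 → Oct 4, 1750: 30 days (September has 30).
Oct 4, 1750 → Nov 4, 1750: 31 days (October has 31).
Nov 4, 1750 → Dec 4, 1750: 30 days (November has 30).
Dec 4, 1750 → Jan 4, 1751: 31 days (December has 31).
Jan 4, 1751 → Feb 4, 1751: 31 days (January has 31).
Feb 4, 1751 → Feb 6, 1751: 2 days.
Total: 3685 days.

3685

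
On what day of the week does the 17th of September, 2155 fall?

Wednesday

January 1, 2155 is a Wednesday.
Jan 1, 2155 → Feb 1, 2155: 31 days (January has 31).
Feb 1, 2155 → Mar 1, 2155: 28 days (February has 28).
Mar 1, 2155 → Apr 1, 2155: 31 days (March has 31).
Apr 1, 2155 → May 1, 2155: 30 days (April has 30).
May 1, 2155 → Jun 1, 2155: 31 days (May has 31).
Jun 1, 2155 → Jul 1, 2155: 30 days (June has 30).
Jul 1, 2155 → Aug 1, 2155: 31 days (July has 31).
Aug 1, 2155 → Sep 1, 2155: 31 days (August has 31).
Sep 1, 2155 → Sep 17, 2155: 16 days.
Total: 259 days.
259 mod 7 = 0, so Wednesday + 0 = Wednesday.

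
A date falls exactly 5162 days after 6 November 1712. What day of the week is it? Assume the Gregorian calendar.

First find the weekday of Nov 6, 1712. Doomsday rule: the anchor day for the 1700s is Sunday. For year 12: 12÷12 = 1 r 0, and 0÷4 = 0, so 1+0+0 = 1.
Sunday + 1 ≡ Monday — that's 1712's doomsday.
In November the doomsday date is Nov 7.
Nov 6 is 1 day before Nov 7; 1 mod 7 = 1, so Monday − 1 = Sunday.
5162 mod 7 = 3, so 5162 days after a Sunday is Sunday + 3 = Wednesday.

Wednesday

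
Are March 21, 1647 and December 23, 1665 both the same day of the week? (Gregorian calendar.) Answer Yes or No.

From Mar 21, 1647 to Dec 23, 1665 is 6852 days.
6852 mod 7 = 6, so they are different weekdays.
(Mar 21, 1647 is a Thursday; Dec 23, 1665 is a Wednesday.)

No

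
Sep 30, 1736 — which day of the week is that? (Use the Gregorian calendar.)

Sunday

Doomsday rule: the anchor day for the 1700s is Sunday. For year 36: 36÷12 = 3 r 0, and 0÷4 = 0, so 3+0+0 = 3.
Sunday + 3 ≡ Wednesday — that's 1736's doomsday.
In September the doomsday date is Sep 5.
Sep 30 is 25 days after Sep 5; 25 mod 7 = 4, so Wednesday + 4 = Sunday.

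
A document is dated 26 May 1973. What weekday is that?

January 1, 1973 is a Monday.
Jan 1, 1973 → Feb 1, 1973: 31 days (January has 31).
Feb 1, 1973 → Mar 1, 1973: 28 days (February has 28).
Mar 1, 1973 → Apr 1, 1973: 31 days (March has 31).
Apr 1, 1973 → May 1, 1973: 30 days (April has 30).
May 1, 1973 → May 26, 1973: 25 days.
Total: 145 days.
145 mod 7 = 5, so Monday + 5 = Saturday.

Saturday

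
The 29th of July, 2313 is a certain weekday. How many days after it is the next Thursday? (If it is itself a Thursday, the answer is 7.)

Jul 29, 2313 is a Tuesday.
From Tuesday to the next Thursday is 2 days.

2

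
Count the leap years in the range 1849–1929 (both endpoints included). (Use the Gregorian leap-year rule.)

Multiples of 4 in [1849,1929]: 20.
Of those, multiples of 100: 1 (not leap unless ÷400).
Multiples of 400: 0.
Leap years = 20 − 1 + 0 = 19.

19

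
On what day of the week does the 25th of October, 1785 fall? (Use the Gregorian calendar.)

Doomsday rule: the anchor day for the 1700s is Sunday. For year 85: 85÷12 = 7 r 1, and 1÷4 = 0, so 7+1+0 = 8.
Sunday + 8 ≡ Monday — that's 1785's doomsday.
In October the doomsday date is Oct 10.
Oct 25 is 15 days after Oct 10; 15 mod 7 = 1, so Monday + 1 = Tuesday.

Tuesday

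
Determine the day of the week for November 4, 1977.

Friday

Doomsday rule: the anchor day for the 1900s is Wednesday. For year 77: 77÷12 = 6 r 5, and 5÷4 = 1, so 6+5+1 = 12.
Wednesday + 12 ≡ Monday — that's 1977's doomsday.
In November the doomsday date is Nov 7.
Nov 4 is 3 days before Nov 7; 3 mod 7 = 3, so Monday − 3 = Friday.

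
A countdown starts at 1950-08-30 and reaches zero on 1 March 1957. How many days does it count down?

2375

Aug 30, 1950 → Aug 30, 1951: 365 days.
Aug 30, 1951 → Aug 30, 1952: 366 days (Feb 29, 1952 is in that span).
Aug 30, 1952 → Aug 30, 1953: 365 days.
Aug 30, 1953 → Aug 30, 1954: 365 days.
Aug 30, 1954 → Aug 30, 1955: 365 days.
Aug 30, 1955 → Aug 30, 1956: 366 days (Feb 29, 1956 is in that span).
Aug 30, 1956 → Sep 30, 1956: 31 days (August has 31).
Sep 30, 1956 → Oct 30, 1956: 30 days (September has 30).
Oct 30, 1956 → Nov 30, 1956: 31 days (October has 31).
Nov 30, 1956 → Dec 30, 1956: 30 days (November has 30).
Dec 30, 1956 → Jan 30, 1957: 31 days (December has 31).
Jan 30, 1957 → Feb 28, 1957: 29 days (January has 31).
Feb 28, 1957 → Mar 1, 1957: 1 days.
Total: 2375 days.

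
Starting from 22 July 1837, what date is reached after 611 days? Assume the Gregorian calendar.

March 25, 1839

+365 (one year) → Jul 22, 1838 (246 left).
Jul has 31 days: +10 → Aug 1, 1838 (236 left).
Aug has 31 days: +31 → Sep 1, 1838 (205 left).
Sep has 30 days: +30 → Oct 1, 1838 (175 left).
Oct has 31 days: +31 → Nov 1, 1838 (144 left).
Nov has 30 days: +30 → Dec 1, 1838 (114 left).
Dec has 31 days: +31 → Jan 1, 1839 (83 left).
Jan has 31 days: +31 → Feb 1, 1839 (52 left).
Feb has 28 days: +28 → Mar 1, 1839 (24 left).
+24 → Mar 25, 1839.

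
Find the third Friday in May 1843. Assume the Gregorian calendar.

May 1, 1843 is a Monday.
The first Friday is therefore May 5 (4 days later).
The third Friday is 5 + 2×7 = May 19.

May 19, 1843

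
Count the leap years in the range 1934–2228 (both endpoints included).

Multiples of 4 in [1934,2228]: 74.
Of those, multiples of 100: 3 (not leap unless ÷400).
Multiples of 400: 1.
Leap years = 74 − 3 + 1 = 72.

72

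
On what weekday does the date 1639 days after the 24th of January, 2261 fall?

Friday

First find the weekday of Jan 24, 2261. Doomsday rule: the anchor day for the 2200s is Friday. For year 61: 61÷12 = 5 r 1, and 1÷4 = 0, so 5+1+0 = 6.
Friday + 6 ≡ Thursday — that's 2261's doomsday.
In January the doomsday date is Jan 3 (2261 is not a leap year).
Jan 24 is 21 days after Jan 3; 21 mod 7 = 0, so Thursday + 0 = Thursday.
1639 mod 7 = 1, so 1639 days after a Thursday is Thursday + 1 = Friday.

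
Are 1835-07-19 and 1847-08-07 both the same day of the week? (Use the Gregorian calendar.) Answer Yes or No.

From Jul 19, 1835 to Aug 7, 1847 is 4402 days.
4402 mod 7 = 6, so they are different weekdays.
(Jul 19, 1835 is a Sunday; Aug 7, 1847 is a Saturday.)

No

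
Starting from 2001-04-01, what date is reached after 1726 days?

+365 (one year) → Apr 1, 2002 (1361 left).
+365 (one year) → Apr 1, 2003 (996 left).
+366 (one year; includes Feb 29, 2004) → Apr 1, 2004 (630 left).
+365 (one year) → Apr 1, 2005 (265 left).
Apr has 30 days: +30 → May 1, 2005 (235 left).
May has 31 days: +31 → Jun 1, 2005 (204 left).
Jun has 30 days: +30 → Jul 1, 2005 (174 left).
Jul has 31 days: +31 → Aug 1, 2005 (143 left).
Aug has 31 days: +31 → Sep 1, 2005 (112 left).
Sep has 30 days: +30 → Oct 1, 2005 (82 left).
Oct has 31 days: +31 → Nov 1, 2005 (51 left).
Nov has 30 days: +30 → Dec 1, 2005 (21 left).
+21 → Dec 22, 2005.

December 22, 2005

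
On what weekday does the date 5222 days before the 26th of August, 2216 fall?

Aug 26, 2216 is a Monday.
5222 mod 7 = 0, so 5222 days before a Monday is Monday − 0 = Monday.

Monday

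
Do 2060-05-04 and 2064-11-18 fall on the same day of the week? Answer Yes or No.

Yes

From May 4, 2060 to Nov 18, 2064 is 1659 days.
1659 mod 7 = 0, so they are the same weekday.
(May 4, 2060 is a Tuesday; Nov 18, 2064 is a Tuesday.)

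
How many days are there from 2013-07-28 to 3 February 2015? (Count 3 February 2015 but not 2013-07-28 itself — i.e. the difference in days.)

Jul 28, 2013 → Jul 28, 2014: 365 days.
Jul 28, 2014 → Aug 28, 2014: 31 days (July has 31).
Aug 28, 2014 → Sep 28, 2014: 31 days (August has 31).
Sep 28, 2014 → Oct 28, 2014: 30 days (September has 30).
Oct 28, 2014 → Nov 28, 2014: 31 days (October has 31).
Nov 28, 2014 → Dec 28, 2014: 30 days (November has 30).
Dec 28, 2014 → Jan 28, 2015: 31 days (December has 31).
Jan 28, 2015 → Feb 3, 2015: 6 days.
Total: 555 days.

555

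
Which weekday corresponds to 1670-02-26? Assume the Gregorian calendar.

Doomsday rule: the anchor day for the 1600s is Tuesday. For year 70: 70÷12 = 5 r 10, and 10÷4 = 2, so 5+10+2 = 17.
Tuesday + 17 ≡ Friday — that's 1670's doomsday.
In February the doomsday date is Feb 28 (1670 is not a leap year).
Feb 26 is 2 days before Feb 28; 2 mod 7 = 2, so Friday − 2 = Wednesday.

Wednesday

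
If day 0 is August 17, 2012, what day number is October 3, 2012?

Aug 17, 2012 → Sep 17, 2012: 31 days (August has 31).
Sep 17, 2012 → Oct 3, 2012: 16 days.
Total: 47 days.

47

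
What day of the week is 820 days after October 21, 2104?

First find the weekday of Oct 21, 2104. Doomsday rule: the anchor day for the 2100s is Sunday. For year 04: 4÷12 = 0 r 4, and 4÷4 = 1, so 0+4+1 = 5.
Sunday + 5 ≡ Friday — that's 2104's doomsday.
In October the doomsday date is Oct 10.
Oct 21 is 11 days after Oct 10; 11 mod 7 = 4, so Friday + 4 = Tuesday.
820 mod 7 = 1, so 820 days after a Tuesday is Tuesday + 1 = Wednesday.

Wednesday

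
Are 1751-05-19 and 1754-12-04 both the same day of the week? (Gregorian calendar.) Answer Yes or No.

From May 19, 1751 to Dec 4, 1754 is 1295 days.
1295 mod 7 = 0, so they are the same weekday.
(May 19, 1751 is a Wednesday; Dec 4, 1754 is a Wednesday.)

Yes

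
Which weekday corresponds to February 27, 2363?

Doomsday rule: the anchor day for the 2300s is Wednesday. For year 63: 63÷12 = 5 r 3, and 3÷4 = 0, so 5+3+0 = 8.
Wednesday + 8 ≡ Thursday — that's 2363's doomsday.
In February the doomsday date is Feb 28 (2363 is not a leap year).
Feb 27 is 1 day before Feb 28; 1 mod 7 = 1, so Thursday − 1 = Wednesday.

Wednesday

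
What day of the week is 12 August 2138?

Tuesday

Doomsday rule: the anchor day for the 2100s is Sunday. For year 38: 38÷12 = 3 r 2, and 2÷4 = 0, so 3+2+0 = 5.
Sunday + 5 ≡ Friday — that's 2138's doomsday.
In August the doomsday date is Aug 8.
Aug 12 is 4 days after Aug 8; 4 mod 7 = 4, so Friday + 4 = Tuesday.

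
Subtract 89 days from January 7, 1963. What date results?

October 10, 1962

−7 → Dec 31, 1962 (end of Dec, 31 days; 82 left).
−31 → Nov 30, 1962 (end of Nov, 30 days; 51 left).
−30 → Oct 31, 1962 (end of Oct, 31 days; 21 left).
−21 → Oct 10, 1962.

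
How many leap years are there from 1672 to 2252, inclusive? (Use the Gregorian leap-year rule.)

141

Multiples of 4 in [1672,2252]: 146.
Of those, multiples of 100: 6 (not leap unless ÷400).
Multiples of 400: 1.
Leap years = 146 − 6 + 1 = 141.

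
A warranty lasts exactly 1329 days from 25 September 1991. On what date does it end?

+366 (one year; includes Feb 29, 1992) → Sep 25, 1992 (963 left).
+365 (one year) → Sep 25, 1993 (598 left).
+365 (one year) → Sep 25, 1994 (233 left).
Sep has 30 days: +6 → Oct 1, 1994 (227 left).
Oct has 31 days: +31 → Nov 1, 1994 (196 left).
Nov has 30 days: +30 → Dec 1, 1994 (166 left).
Dec has 31 days: +31 → Jan 1, 1995 (135 left).
Jan has 31 days: +31 → Feb 1, 1995 (104 left).
Feb has 28 days: +28 → Mar 1, 1995 (76 left).
Mar has 31 days: +31 → Apr 1, 1995 (45 left).
Apr has 30 days: +30 → May 1, 1995 (15 left).
+15 → May 16, 1995.

May 16, 1995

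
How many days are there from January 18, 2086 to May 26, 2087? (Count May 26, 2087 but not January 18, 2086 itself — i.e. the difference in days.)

Jan 18, 2086 → Jan 18, 2087: 365 days.
Jan 18, 2087 → Feb 18, 2087: 31 days (January has 31).
Feb 18, 2087 → Mar 18, 2087: 28 days (February has 28).
Mar 18, 2087 → Apr 18, 2087: 31 days (March has 31).
Apr 18, 2087 → May 18, 2087: 30 days (April has 30).
May 18, 2087 → May 26, 2087: 8 days.
Total: 493 days.

493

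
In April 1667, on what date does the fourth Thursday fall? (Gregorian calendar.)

April 1, 1667 is a Friday.
The first Thursday is therefore April 7 (6 days later).
The fourth Thursday is 7 + 3×7 = April 28.

April 28, 1667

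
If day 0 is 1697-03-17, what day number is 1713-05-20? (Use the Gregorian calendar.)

5907

Mar 17, 1697 → Mar 17, 1698: 365 days.
Mar 17, 1698 → Mar 17, 1699: 365 days.
Mar 17, 1699 → Mar 17, 1700: 365 days.
Mar 17, 1700 → Mar 17, 1701: 365 days.
Mar 17, 1701 → Mar 17, 1702: 365 days.
Mar 17, 1702 → Mar 17, 1703: 365 days.
Mar 17, 1703 → Mar 17, 1704: 366 days (Feb 29, 1704 is in that span).
Mar 17, 1704 → Mar 17, 1705: 365 days.
Mar 17, 1705 → Mar 17, 1706: 365 days.
Mar 17, 1706 → Mar 17, 1707: 365 days.
Mar 17, 1707 → Mar 17, 1708: 366 days (Feb 29, 1708 is in that span).
Mar 17, 1708 → Mar 17, 1709: 365 days.
Mar 17, 1709 → Mar 17, 1710: 365 days.
Mar 17, 1710 → Mar 17, 1711: 365 days.
Mar 17, 1711 → Mar 17, 1712: 366 days (Feb 29, 1712 is in that span).
Mar 17, 1712 → Mar 17, 1713: 365 days.
Mar 17, 1713 → Apr 17, 1713: 31 days (March has 31).
Apr 17, 1713 → May 17, 1713: 30 days (April has 30).
May 17, 1713 → May 20, 1713: 3 days.
Total: 5907 days.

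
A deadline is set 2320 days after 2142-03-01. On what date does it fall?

+365 (one year) → Mar 1, 2143 (1955 left).
+366 (one year; includes Feb 29, 2144) → Mar 1, 2144 (1589 left).
+365 (one year) → Mar 1, 2145 (1224 left).
+365 (one year) → Mar 1, 2146 (859 left).
+365 (one year) → Mar 1, 2147 (494 left).
+366 (one year; includes Feb 29, 2148) → Mar 1, 2148 (128 left).
Mar has 31 days: +31 → Apr 1, 2148 (97 left).
Apr has 30 days: +30 → May 1, 2148 (67 left).
May has 31 days: +31 → Jun 1, 2148 (36 left).
Jun has 30 days: +30 → Jul 1, 2148 (6 left).
+6 → Jul 7, 2148.

July 7, 2148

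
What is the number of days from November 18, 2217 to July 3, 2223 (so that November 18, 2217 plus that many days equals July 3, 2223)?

2053

Nov 18, 2217 → Nov 18, 2218: 365 days.
Nov 18, 2218 → Nov 18, 2219: 365 days.
Nov 18, 2219 → Nov 18, 2220: 366 days (Feb 29, 2220 is in that span).
Nov 18, 2220 → Nov 18, 2221: 365 days.
Nov 18, 2221 → Nov 18, 2222: 365 days.
Nov 18, 2222 → Dec 18, 2222: 30 days (November has 30).
Dec 18, 2222 → Jan 18, 2223: 31 days (December has 31).
Jan 18, 2223 → Feb 18, 2223: 31 days (January has 31).
Feb 18, 2223 → Mar 18, 2223: 28 days (February has 28).
Mar 18, 2223 → Apr 18, 2223: 31 days (March has 31).
Apr 18, 2223 → May 18, 2223: 30 days (April has 30).
May 18, 2223 → Jun 18, 2223: 31 days (May has 31).
Jun 18, 2223 → Jul 3, 2223: 15 days.
Total: 2053 days.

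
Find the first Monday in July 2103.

July 2, 2103

July 1, 2103 is a Sunday.
The first Monday is therefore July 2 (1 days later).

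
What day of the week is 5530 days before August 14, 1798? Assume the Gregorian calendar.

Aug 14, 1798 is a Tuesday.
5530 mod 7 = 0, so 5530 days before a Tuesday is Tuesday − 0 = Tuesday.

Tuesday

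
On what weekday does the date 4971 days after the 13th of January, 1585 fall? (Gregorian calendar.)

First find the weekday of Jan 13, 1585. Doomsday rule: the anchor day for the 1500s is Wednesday. For year 85: 85÷12 = 7 r 1, and 1÷4 = 0, so 7+1+0 = 8.
Wednesday + 8 ≡ Thursday — that's 1585's doomsday.
In January the doomsday date is Jan 3 (1585 is not a leap year).
Jan 13 is 10 days after Jan 3; 10 mod 7 = 3, so Thursday + 3 = Sunday.
4971 mod 7 = 1, so 4971 days after a Sunday is Sunday + 1 = Monday.

Monday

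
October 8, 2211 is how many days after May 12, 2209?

May 12, 2209 → May 12, 2210: 365 days.
May 12, 2210 → May 12, 2211: 365 days.
May 12, 2211 → Jun 12, 2211: 31 days (May has 31).
Jun 12, 2211 → Jul 12, 2211: 30 days (June has 30).
Jul 12, 2211 → Aug 12, 2211: 31 days (July has 31).
Aug 12, 2211 → Sep 12, 2211: 31 days (August has 31).
Sep 12, 2211 → Oct 8, 2211: 26 days.
Total: 879 days.

879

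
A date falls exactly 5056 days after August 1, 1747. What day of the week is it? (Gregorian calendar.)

Thursday

Aug 1, 1747 is a Tuesday.
5056 mod 7 = 2, so 5056 days after a Tuesday is Tuesday + 2 = Thursday.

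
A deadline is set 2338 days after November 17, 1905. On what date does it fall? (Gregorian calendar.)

April 12, 1912

+365 (one year) → Nov 17, 1906 (1973 left).
+365 (one year) → Nov 17, 1907 (1608 left).
+366 (one year; includes Feb 29, 1908) → Nov 17, 1908 (1242 left).
+365 (one year) → Nov 17, 1909 (877 left).
+365 (one year) → Nov 17, 1910 (512 left).
+365 (one year) → Nov 17, 1911 (147 left).
Nov has 30 days: +14 → Dec 1, 1911 (133 left).
Dec has 31 days: +31 → Jan 1, 1912 (102 left).
Jan has 31 days: +31 → Feb 1, 1912 (71 left).
Feb has 29 days: +29 → Mar 1, 1912 (42 left).
Mar has 31 days: +31 → Apr 1, 1912 (11 left).
+11 → Apr 12, 1912.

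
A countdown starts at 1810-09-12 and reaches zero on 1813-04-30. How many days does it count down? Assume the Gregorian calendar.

Sep 12, 1810 → Sep 12, 1811: 365 days.
Sep 12, 1811 → Sep 12, 1812: 366 days (Feb 29, 1812 is in that span).
Sep 12, 1812 → Oct 12, 1812: 30 days (September has 30).
Oct 12, 1812 → Nov 12, 1812: 31 days (October has 31).
Nov 12, 1812 → Dec 12, 1812: 30 days (November has 30).
Dec 12, 1812 → Jan 12, 1813: 31 days (December has 31).
Jan 12, 1813 → Feb 12, 1813: 31 days (January has 31).
Feb 12, 1813 → Mar 12, 1813: 28 days (February has 28).
Mar 12, 1813 → Apr 12, 1813: 31 days (March has 31).
Apr 12, 1813 → Apr 30, 1813: 18 days.
Total: 961 days.

961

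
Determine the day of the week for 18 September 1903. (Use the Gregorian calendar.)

Doomsday rule: the anchor day for the 1900s is Wednesday. For year 03: 3÷12 = 0 r 3, and 3÷4 = 0, so 0+3+0 = 3.
Wednesday + 3 ≡ Saturday — that's 1903's doomsday.
In September the doomsday date is Sep 5.
Sep 18 is 13 days after Sep 5; 13 mod 7 = 6, so Saturday + 6 = Friday.

Friday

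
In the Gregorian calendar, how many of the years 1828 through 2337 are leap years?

124

Multiples of 4 in [1828,2337]: 128.
Of those, multiples of 100: 5 (not leap unless ÷400).
Multiples of 400: 1.
Leap years = 128 − 5 + 1 = 124.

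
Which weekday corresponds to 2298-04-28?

Thursday

Doomsday rule: the anchor day for the 2200s is Friday. For year 98: 98÷12 = 8 r 2, and 2÷4 = 0, so 8+2+0 = 10.
Friday + 10 ≡ Monday — that's 2298's doomsday.
In April the doomsday date is Apr 4.
Apr 28 is 24 days after Apr 4; 24 mod 7 = 3, so Monday + 3 = Thursday.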